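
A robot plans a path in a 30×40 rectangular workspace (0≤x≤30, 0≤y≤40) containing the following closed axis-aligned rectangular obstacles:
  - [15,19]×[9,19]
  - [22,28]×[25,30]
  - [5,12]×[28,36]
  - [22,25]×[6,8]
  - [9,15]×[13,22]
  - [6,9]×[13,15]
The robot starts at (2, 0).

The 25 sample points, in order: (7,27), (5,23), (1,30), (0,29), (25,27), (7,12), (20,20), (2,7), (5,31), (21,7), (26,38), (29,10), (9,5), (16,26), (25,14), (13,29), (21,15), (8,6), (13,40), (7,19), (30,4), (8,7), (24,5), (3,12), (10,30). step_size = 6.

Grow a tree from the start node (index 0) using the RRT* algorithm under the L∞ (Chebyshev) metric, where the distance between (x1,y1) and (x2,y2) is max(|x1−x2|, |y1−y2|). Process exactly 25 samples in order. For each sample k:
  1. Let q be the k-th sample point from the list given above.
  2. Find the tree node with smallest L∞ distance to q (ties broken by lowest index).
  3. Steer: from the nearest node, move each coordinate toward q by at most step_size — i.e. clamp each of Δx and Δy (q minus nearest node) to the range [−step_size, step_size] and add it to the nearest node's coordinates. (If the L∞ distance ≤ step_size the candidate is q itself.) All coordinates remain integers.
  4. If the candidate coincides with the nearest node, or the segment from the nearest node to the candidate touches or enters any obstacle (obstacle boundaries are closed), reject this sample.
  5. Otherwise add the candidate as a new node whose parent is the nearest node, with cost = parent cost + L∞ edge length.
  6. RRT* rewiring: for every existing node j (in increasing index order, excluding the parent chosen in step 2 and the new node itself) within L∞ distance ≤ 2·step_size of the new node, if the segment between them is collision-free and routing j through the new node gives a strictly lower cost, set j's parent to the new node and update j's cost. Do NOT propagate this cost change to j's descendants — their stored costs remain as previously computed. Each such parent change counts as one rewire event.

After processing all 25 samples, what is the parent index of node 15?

Parent of node 15: 7

1. q=(7,27) nearest=0 d=27 new=(7,6) → add node 1 parent=0 cost=6
2. q=(5,23) nearest=1 d=17 new=(5,12) → add node 2 parent=1 cost=12
3. q=(1,30) nearest=2 d=18 new=(1,18) → add node 3 parent=2 cost=18
4. q=(0,29) nearest=3 d=11 new=(0,24) → add node 4 parent=3 cost=24
5. q=(25,27) nearest=2 d=20 new=(11,18) → blocked by [9,15]×[13,22], reject
6. q=(7,12) nearest=2 d=2 new=(7,12) → add node 5 parent=2 cost=14
7. q=(20,20) nearest=5 d=13 new=(13,18) → blocked by [9,15]×[13,22], reject
8. q=(2,7) nearest=1 d=5 new=(2,7) → add node 6 parent=1 cost=11
9. q=(5,31) nearest=4 d=7 new=(5,30) → blocked by [5,12]×[28,36], reject
10. q=(21,7) nearest=1 d=14 new=(13,7) → add node 7 parent=1 cost=12
11. q=(26,38) nearest=3 d=25 new=(7,24) → add node 8 parent=3 cost=24
12. q=(29,10) nearest=7 d=16 new=(19,10) → blocked by [15,19]×[9,19], reject
13. q=(9,5) nearest=1 d=2 new=(9,5) → add node 9 parent=1 cost=8
14. q=(16,26) nearest=8 d=9 new=(13,26) → add node 10 parent=8 cost=30
15. q=(25,14) nearest=7 d=12 new=(19,13) → blocked by [15,19]×[9,19], reject
16. q=(13,29) nearest=10 d=3 new=(13,29) → add node 11 parent=10 cost=33
17. q=(21,15) nearest=7 d=8 new=(19,13) → blocked by [15,19]×[9,19], reject
18. q=(8,6) nearest=1 d=1 new=(8,6) → add node 12 parent=1 cost=7; rewire 5→12 (13<14)
19. q=(13,40) nearest=11 d=11 new=(13,35) → add node 13 parent=11 cost=39
20. q=(7,19) nearest=8 d=5 new=(7,19) → add node 14 parent=8 cost=29
21. q=(30,4) nearest=7 d=17 new=(19,4) → add node 15 parent=7 cost=18
22. q=(8,7) nearest=1 d=1 new=(8,7) → add node 16 parent=1 cost=7; rewire 5→16 (12<13)
23. q=(24,5) nearest=15 d=5 new=(24,5) → add node 17 parent=15 cost=23
24. q=(3,12) nearest=2 d=2 new=(3,12) → add node 18 parent=2 cost=14; rewire 14→18 (21<29)
25. q=(10,30) nearest=11 d=3 new=(10,30) → blocked by [5,12]×[28,36], reject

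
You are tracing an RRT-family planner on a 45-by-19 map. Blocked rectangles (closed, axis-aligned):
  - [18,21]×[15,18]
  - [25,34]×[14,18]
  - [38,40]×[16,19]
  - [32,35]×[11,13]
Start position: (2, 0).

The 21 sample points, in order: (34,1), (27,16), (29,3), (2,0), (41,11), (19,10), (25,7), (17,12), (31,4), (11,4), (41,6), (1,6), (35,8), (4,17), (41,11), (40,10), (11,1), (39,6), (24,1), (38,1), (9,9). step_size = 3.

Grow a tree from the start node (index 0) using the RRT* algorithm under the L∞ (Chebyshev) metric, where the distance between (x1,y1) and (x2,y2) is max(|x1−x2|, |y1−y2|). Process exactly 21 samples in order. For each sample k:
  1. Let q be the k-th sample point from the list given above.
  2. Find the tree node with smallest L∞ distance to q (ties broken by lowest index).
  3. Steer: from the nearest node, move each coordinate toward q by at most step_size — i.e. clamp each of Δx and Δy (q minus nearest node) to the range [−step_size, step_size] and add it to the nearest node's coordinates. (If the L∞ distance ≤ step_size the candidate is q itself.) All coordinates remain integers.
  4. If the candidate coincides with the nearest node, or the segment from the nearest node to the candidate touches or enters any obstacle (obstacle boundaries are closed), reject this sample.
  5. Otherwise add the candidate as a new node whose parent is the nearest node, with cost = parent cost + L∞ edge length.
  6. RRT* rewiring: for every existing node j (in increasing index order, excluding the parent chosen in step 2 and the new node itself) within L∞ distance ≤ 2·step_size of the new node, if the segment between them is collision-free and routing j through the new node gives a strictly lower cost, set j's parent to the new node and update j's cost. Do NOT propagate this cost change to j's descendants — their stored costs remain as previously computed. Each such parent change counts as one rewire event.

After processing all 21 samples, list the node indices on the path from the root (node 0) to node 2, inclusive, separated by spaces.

Path: 0 1 2

1. q=(34,1) nearest=0 d=32 new=(5,1) → add node 1 parent=0 cost=3
2. q=(27,16) nearest=1 d=22 new=(8,4) → add node 2 parent=1 cost=6
3. q=(29,3) nearest=2 d=21 new=(11,3) → add node 3 parent=2 cost=9
4. q=(2,0) nearest=0 d=0 → coincident, reject
5. q=(41,11) nearest=3 d=30 new=(14,6) → add node 4 parent=3 cost=12
6. q=(19,10) nearest=4 d=5 new=(17,9) → add node 5 parent=4 cost=15
7. q=(25,7) nearest=5 d=8 new=(20,7) → add node 6 parent=5 cost=18
8. q=(17,12) nearest=5 d=3 new=(17,12) → add node 7 parent=5 cost=18
9. q=(31,4) nearest=6 d=11 new=(23,4) → add node 8 parent=6 cost=21
10. q=(11,4) nearest=3 d=1 new=(11,4) → add node 9 parent=3 cost=10
11. q=(41,6) nearest=8 d=18 new=(26,6) → add node 10 parent=8 cost=24
12. q=(1,6) nearest=1 d=5 new=(2,4) → add node 11 parent=1 cost=6
13. q=(35,8) nearest=10 d=9 new=(29,8) → add node 12 parent=10 cost=27
14. q=(4,17) nearest=4 d=11 new=(11,9) → add node 13 parent=4 cost=15
15. q=(41,11) nearest=12 d=12 new=(32,11) → blocked by [32,35]×[11,13], reject
16. q=(40,10) nearest=12 d=11 new=(32,10) → add node 14 parent=12 cost=30
17. q=(11,1) nearest=3 d=2 new=(11,1) → add node 15 parent=3 cost=11
18. q=(39,6) nearest=14 d=7 new=(35,7) → add node 16 parent=14 cost=33
19. q=(24,1) nearest=8 d=3 new=(24,1) → add node 17 parent=8 cost=24
20. q=(38,1) nearest=16 d=6 new=(38,4) → add node 18 parent=16 cost=36
21. q=(9,9) nearest=13 d=2 new=(9,9) → add node 19 parent=13 cost=17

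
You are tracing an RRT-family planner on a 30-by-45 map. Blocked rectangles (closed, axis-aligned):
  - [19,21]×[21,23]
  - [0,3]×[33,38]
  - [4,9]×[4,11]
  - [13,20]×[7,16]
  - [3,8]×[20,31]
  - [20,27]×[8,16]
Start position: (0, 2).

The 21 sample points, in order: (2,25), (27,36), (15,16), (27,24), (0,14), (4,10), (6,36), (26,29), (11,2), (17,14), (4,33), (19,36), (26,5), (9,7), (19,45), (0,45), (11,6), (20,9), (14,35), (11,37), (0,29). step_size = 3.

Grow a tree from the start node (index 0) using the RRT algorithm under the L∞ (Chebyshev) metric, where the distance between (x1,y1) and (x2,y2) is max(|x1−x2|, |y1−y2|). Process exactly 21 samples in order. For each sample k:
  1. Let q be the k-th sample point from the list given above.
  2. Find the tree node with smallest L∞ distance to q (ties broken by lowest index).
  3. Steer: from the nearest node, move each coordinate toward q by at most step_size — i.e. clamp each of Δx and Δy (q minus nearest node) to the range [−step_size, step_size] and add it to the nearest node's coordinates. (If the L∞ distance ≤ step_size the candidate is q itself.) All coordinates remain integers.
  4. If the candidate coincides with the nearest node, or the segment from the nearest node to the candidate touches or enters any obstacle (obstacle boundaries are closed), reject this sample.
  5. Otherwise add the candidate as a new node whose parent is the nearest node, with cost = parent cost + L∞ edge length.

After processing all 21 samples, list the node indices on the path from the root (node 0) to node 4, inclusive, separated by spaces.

Path: 0 1 2 3 4

1. q=(2,25) nearest=0 d=23 new=(2,5) → add node 1 parent=0 cost=3
2. q=(27,36) nearest=1 d=31 new=(5,8) → blocked by [4,9]×[4,11], reject
3. q=(15,16) nearest=1 d=13 new=(5,8) → blocked by [4,9]×[4,11], reject
4. q=(27,24) nearest=1 d=25 new=(5,8) → blocked by [4,9]×[4,11], reject
5. q=(0,14) nearest=1 d=9 new=(0,8) → add node 2 parent=1 cost=6
6. q=(4,10) nearest=2 d=4 new=(3,10) → add node 3 parent=2 cost=9
7. q=(6,36) nearest=3 d=26 new=(6,13) → blocked by [4,9]×[4,11], reject
8. q=(26,29) nearest=3 d=23 new=(6,13) → blocked by [4,9]×[4,11], reject
9. q=(11,2) nearest=3 d=8 new=(6,7) → blocked by [4,9]×[4,11], reject
10. q=(17,14) nearest=3 d=14 new=(6,13) → blocked by [4,9]×[4,11], reject
11. q=(4,33) nearest=3 d=23 new=(4,13) → add node 4 parent=3 cost=12
12. q=(19,36) nearest=4 d=23 new=(7,16) → add node 5 parent=4 cost=15
13. q=(26,5) nearest=5 d=19 new=(10,13) → add node 6 parent=5 cost=18
14. q=(9,7) nearest=3 d=6 new=(6,7) → blocked by [4,9]×[4,11], reject
15. q=(19,45) nearest=5 d=29 new=(10,19) → add node 7 parent=5 cost=18
16. q=(0,45) nearest=7 d=26 new=(7,22) → blocked by [3,8]×[20,31], reject
17. q=(11,6) nearest=4 d=7 new=(7,10) → blocked by [4,9]×[4,11], reject
18. q=(20,9) nearest=6 d=10 new=(13,10) → blocked by [13,20]×[7,16], reject
19. q=(14,35) nearest=7 d=16 new=(13,22) → add node 8 parent=7 cost=21
20. q=(11,37) nearest=8 d=15 new=(11,25) → add node 9 parent=8 cost=24
21. q=(0,29) nearest=7 d=10 new=(7,22) → blocked by [3,8]×[20,31], reject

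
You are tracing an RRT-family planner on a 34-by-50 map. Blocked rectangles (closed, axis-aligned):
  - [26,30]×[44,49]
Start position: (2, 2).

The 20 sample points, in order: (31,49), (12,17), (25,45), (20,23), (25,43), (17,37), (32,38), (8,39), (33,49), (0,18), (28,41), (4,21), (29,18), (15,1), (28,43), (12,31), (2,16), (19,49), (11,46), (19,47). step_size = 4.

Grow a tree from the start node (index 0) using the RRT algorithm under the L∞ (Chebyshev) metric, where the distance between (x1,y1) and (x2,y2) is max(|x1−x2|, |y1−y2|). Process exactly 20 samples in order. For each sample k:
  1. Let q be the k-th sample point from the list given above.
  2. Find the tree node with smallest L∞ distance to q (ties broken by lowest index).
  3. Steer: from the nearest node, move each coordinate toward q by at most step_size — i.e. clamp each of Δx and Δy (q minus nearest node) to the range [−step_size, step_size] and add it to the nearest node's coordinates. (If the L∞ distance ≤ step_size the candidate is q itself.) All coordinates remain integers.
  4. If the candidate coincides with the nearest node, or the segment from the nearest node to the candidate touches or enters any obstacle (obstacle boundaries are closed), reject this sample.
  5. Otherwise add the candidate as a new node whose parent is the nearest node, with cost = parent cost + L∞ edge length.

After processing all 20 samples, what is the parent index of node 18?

Parent of node 18: 9

1. q=(31,49) nearest=0 d=47 new=(6,6) → add node 1 parent=0 cost=4
2. q=(12,17) nearest=1 d=11 new=(10,10) → add node 2 parent=1 cost=8
3. q=(25,45) nearest=2 d=35 new=(14,14) → add node 3 parent=2 cost=12
4. q=(20,23) nearest=3 d=9 new=(18,18) → add node 4 parent=3 cost=16
5. q=(25,43) nearest=4 d=25 new=(22,22) → add node 5 parent=4 cost=20
6. q=(17,37) nearest=5 d=15 new=(18,26) → add node 6 parent=5 cost=24
7. q=(32,38) nearest=6 d=14 new=(22,30) → add node 7 parent=6 cost=28
8. q=(8,39) nearest=6 d=13 new=(14,30) → add node 8 parent=6 cost=28
9. q=(33,49) nearest=7 d=19 new=(26,34) → add node 9 parent=7 cost=32
10. q=(0,18) nearest=2 d=10 new=(6,14) → add node 10 parent=2 cost=12
11. q=(28,41) nearest=9 d=7 new=(28,38) → add node 11 parent=9 cost=36
12. q=(4,21) nearest=10 d=7 new=(4,18) → add node 12 parent=10 cost=16
13. q=(29,18) nearest=5 d=7 new=(26,18) → add node 13 parent=5 cost=24
14. q=(15,1) nearest=1 d=9 new=(10,2) → add node 14 parent=1 cost=8
15. q=(28,43) nearest=11 d=5 new=(28,42) → add node 15 parent=11 cost=40
16. q=(12,31) nearest=8 d=2 new=(12,31) → add node 16 parent=8 cost=30
17. q=(2,16) nearest=12 d=2 new=(2,16) → add node 17 parent=12 cost=18
18. q=(19,49) nearest=15 d=9 new=(24,46) → blocked by [26,30]×[44,49], reject
19. q=(11,46) nearest=9 d=15 new=(22,38) → add node 18 parent=9 cost=36
20. q=(19,47) nearest=11 d=9 new=(24,42) → add node 19 parent=11 cost=40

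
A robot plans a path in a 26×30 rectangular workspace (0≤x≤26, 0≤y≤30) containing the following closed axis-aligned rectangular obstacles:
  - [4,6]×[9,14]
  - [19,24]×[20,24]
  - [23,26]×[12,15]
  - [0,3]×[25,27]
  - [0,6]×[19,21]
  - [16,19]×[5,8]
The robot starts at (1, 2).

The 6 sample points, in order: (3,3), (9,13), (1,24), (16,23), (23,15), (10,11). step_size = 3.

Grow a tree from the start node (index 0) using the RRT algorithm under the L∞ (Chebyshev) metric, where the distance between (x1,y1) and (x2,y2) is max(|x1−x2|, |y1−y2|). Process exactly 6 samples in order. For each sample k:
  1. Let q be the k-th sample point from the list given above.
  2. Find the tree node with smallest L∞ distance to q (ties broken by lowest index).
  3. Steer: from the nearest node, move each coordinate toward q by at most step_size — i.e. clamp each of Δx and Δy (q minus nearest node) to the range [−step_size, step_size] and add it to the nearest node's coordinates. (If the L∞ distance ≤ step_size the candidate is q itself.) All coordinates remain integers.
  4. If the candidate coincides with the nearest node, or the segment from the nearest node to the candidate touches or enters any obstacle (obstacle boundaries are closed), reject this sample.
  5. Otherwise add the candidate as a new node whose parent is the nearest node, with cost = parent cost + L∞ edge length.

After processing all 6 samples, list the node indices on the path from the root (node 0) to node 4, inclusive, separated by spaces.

1. q=(3,3) nearest=0 d=2 new=(3,3) → add node 1 parent=0 cost=2
2. q=(9,13) nearest=1 d=10 new=(6,6) → add node 2 parent=1 cost=5
3. q=(1,24) nearest=2 d=18 new=(3,9) → add node 3 parent=2 cost=8
4. q=(16,23) nearest=3 d=14 new=(6,12) → blocked by [4,6]×[9,14], reject
5. q=(23,15) nearest=2 d=17 new=(9,9) → add node 4 parent=2 cost=8
6. q=(10,11) nearest=4 d=2 new=(10,11) → add node 5 parent=4 cost=10

Path: 0 1 2 4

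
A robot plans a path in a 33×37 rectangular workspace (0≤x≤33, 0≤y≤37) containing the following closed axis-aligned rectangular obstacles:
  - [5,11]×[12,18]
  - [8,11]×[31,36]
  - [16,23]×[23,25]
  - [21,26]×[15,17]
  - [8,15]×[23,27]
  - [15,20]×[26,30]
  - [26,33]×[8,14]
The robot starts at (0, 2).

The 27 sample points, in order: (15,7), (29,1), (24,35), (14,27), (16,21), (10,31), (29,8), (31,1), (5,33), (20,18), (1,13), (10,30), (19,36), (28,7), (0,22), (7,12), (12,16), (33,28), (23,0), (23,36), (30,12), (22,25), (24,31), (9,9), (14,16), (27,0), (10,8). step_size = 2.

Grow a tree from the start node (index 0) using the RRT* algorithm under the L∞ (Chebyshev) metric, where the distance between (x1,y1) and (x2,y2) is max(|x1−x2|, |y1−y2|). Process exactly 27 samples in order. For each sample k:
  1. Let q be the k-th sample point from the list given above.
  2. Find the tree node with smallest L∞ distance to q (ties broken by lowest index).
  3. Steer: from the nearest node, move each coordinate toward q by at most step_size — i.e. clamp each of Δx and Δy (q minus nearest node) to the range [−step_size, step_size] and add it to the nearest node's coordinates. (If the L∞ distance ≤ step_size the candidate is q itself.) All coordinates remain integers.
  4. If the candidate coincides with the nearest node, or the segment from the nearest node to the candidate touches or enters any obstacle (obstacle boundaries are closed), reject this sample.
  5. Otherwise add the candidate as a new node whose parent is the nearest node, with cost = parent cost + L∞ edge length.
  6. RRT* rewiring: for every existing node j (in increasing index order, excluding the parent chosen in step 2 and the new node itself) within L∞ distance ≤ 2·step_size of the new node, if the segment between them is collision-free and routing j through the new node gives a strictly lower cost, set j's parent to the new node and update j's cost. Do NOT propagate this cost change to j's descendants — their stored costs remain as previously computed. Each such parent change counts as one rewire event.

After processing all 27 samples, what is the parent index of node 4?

1. q=(15,7) nearest=0 d=15 new=(2,4) → add node 1 parent=0 cost=2
2. q=(29,1) nearest=1 d=27 new=(4,2) → add node 2 parent=1 cost=4
3. q=(24,35) nearest=1 d=31 new=(4,6) → add node 3 parent=1 cost=4
4. q=(14,27) nearest=3 d=21 new=(6,8) → add node 4 parent=3 cost=6
5. q=(16,21) nearest=4 d=13 new=(8,10) → add node 5 parent=4 cost=8
6. q=(10,31) nearest=5 d=21 new=(10,12) → blocked by [5,11]×[12,18], reject
7. q=(29,8) nearest=5 d=21 new=(10,8) → add node 6 parent=5 cost=10
8. q=(31,1) nearest=6 d=21 new=(12,6) → add node 7 parent=6 cost=12
9. q=(5,33) nearest=5 d=23 new=(6,12) → blocked by [5,11]×[12,18], reject
10. q=(20,18) nearest=6 d=10 new=(12,10) → add node 8 parent=6 cost=12
11. q=(1,13) nearest=4 d=5 new=(4,10) → add node 9 parent=4 cost=8
12. q=(10,30) nearest=5 d=20 new=(10,12) → blocked by [5,11]×[12,18], reject
13. q=(19,36) nearest=5 d=26 new=(10,12) → blocked by [5,11]×[12,18], reject
14. q=(28,7) nearest=7 d=16 new=(14,7) → add node 10 parent=7 cost=14
15. q=(0,22) nearest=5 d=12 new=(6,12) → blocked by [5,11]×[12,18], reject
16. q=(7,12) nearest=5 d=2 new=(7,12) → blocked by [5,11]×[12,18], reject
17. q=(12,16) nearest=5 d=6 new=(10,12) → blocked by [5,11]×[12,18], reject
18. q=(33,28) nearest=8 d=21 new=(14,12) → add node 11 parent=8 cost=14
19. q=(23,0) nearest=10 d=9 new=(16,5) → add node 12 parent=10 cost=16
20. q=(23,36) nearest=11 d=24 new=(16,14) → add node 13 parent=11 cost=16
21. q=(30,12) nearest=12 d=14 new=(18,7) → add node 14 parent=12 cost=18
22. q=(22,25) nearest=13 d=11 new=(18,16) → add node 15 parent=13 cost=18
23. q=(24,31) nearest=15 d=15 new=(20,18) → add node 16 parent=15 cost=20
24. q=(9,9) nearest=5 d=1 new=(9,9) → add node 17 parent=5 cost=9
25. q=(14,16) nearest=13 d=2 new=(14,16) → add node 18 parent=13 cost=18
26. q=(27,0) nearest=14 d=9 new=(20,5) → add node 19 parent=14 cost=20
27. q=(10,8) nearest=6 d=0 → coincident, reject

Parent of node 4: 3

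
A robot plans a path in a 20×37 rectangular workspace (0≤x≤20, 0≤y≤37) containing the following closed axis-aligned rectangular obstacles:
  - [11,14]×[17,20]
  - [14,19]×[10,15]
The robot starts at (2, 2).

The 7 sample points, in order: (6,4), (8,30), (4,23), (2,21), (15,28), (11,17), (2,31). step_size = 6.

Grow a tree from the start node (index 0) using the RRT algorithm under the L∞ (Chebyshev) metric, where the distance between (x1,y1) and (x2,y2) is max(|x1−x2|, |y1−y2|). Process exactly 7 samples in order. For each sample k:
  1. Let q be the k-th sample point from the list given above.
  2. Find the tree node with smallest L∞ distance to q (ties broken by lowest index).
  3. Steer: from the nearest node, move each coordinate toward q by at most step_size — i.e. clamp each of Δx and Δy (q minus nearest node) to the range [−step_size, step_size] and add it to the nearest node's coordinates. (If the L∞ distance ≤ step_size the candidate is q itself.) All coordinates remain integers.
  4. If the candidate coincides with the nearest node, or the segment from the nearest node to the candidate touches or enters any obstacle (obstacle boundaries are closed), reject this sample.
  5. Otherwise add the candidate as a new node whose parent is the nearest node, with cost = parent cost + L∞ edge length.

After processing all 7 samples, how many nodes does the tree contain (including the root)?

1. q=(6,4) nearest=0 d=4 new=(6,4) → add node 1 parent=0 cost=4
2. q=(8,30) nearest=1 d=26 new=(8,10) → add node 2 parent=1 cost=10
3. q=(4,23) nearest=2 d=13 new=(4,16) → add node 3 parent=2 cost=16
4. q=(2,21) nearest=3 d=5 new=(2,21) → add node 4 parent=3 cost=21
5. q=(15,28) nearest=3 d=12 new=(10,22) → add node 5 parent=3 cost=22
6. q=(11,17) nearest=5 d=5 new=(11,17) → blocked by [11,14]×[17,20], reject
7. q=(2,31) nearest=5 d=9 new=(4,28) → add node 6 parent=5 cost=28

Node count: 7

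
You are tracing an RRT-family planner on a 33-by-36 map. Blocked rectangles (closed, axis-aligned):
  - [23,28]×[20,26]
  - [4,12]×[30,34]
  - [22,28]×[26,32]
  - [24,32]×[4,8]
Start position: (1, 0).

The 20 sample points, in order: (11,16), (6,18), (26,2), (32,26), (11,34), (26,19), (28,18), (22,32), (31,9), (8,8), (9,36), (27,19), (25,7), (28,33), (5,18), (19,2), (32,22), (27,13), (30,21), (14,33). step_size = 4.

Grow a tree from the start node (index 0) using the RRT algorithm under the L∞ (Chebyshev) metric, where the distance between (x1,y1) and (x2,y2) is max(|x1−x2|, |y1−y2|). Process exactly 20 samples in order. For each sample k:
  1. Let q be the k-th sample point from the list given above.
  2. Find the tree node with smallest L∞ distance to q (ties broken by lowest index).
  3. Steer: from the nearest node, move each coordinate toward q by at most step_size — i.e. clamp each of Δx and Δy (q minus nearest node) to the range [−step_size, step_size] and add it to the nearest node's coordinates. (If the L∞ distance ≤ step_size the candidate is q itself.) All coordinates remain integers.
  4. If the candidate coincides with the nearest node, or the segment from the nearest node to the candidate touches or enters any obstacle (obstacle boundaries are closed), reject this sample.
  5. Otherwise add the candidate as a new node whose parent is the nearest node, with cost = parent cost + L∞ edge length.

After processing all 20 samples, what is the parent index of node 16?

1. q=(11,16) nearest=0 d=16 new=(5,4) → add node 1 parent=0 cost=4
2. q=(6,18) nearest=1 d=14 new=(6,8) → add node 2 parent=1 cost=8
3. q=(26,2) nearest=2 d=20 new=(10,4) → add node 3 parent=2 cost=12
4. q=(32,26) nearest=3 d=22 new=(14,8) → add node 4 parent=3 cost=16
5. q=(11,34) nearest=2 d=26 new=(10,12) → add node 5 parent=2 cost=12
6. q=(26,19) nearest=4 d=12 new=(18,12) → add node 6 parent=4 cost=20
7. q=(28,18) nearest=6 d=10 new=(22,16) → add node 7 parent=6 cost=24
8. q=(22,32) nearest=7 d=16 new=(22,20) → add node 8 parent=7 cost=28
9. q=(31,9) nearest=7 d=9 new=(26,12) → add node 9 parent=7 cost=28
10. q=(8,8) nearest=2 d=2 new=(8,8) → add node 10 parent=2 cost=10
11. q=(9,36) nearest=8 d=16 new=(18,24) → add node 11 parent=8 cost=32
12. q=(27,19) nearest=7 d=5 new=(26,19) → add node 12 parent=7 cost=28
13. q=(25,7) nearest=9 d=5 new=(25,8) → blocked by [24,32]×[4,8], reject
14. q=(28,33) nearest=11 d=10 new=(22,28) → blocked by [22,28]×[26,32], reject
15. q=(5,18) nearest=5 d=6 new=(6,16) → add node 13 parent=5 cost=16
16. q=(19,2) nearest=4 d=6 new=(18,4) → add node 14 parent=4 cost=20
17. q=(32,22) nearest=12 d=6 new=(30,22) → blocked by [23,28]×[20,26], reject
18. q=(27,13) nearest=9 d=1 new=(27,13) → add node 15 parent=9 cost=29
19. q=(30,21) nearest=12 d=4 new=(30,21) → blocked by [23,28]×[20,26], reject
20. q=(14,33) nearest=11 d=9 new=(14,28) → add node 16 parent=11 cost=36

Parent of node 16: 11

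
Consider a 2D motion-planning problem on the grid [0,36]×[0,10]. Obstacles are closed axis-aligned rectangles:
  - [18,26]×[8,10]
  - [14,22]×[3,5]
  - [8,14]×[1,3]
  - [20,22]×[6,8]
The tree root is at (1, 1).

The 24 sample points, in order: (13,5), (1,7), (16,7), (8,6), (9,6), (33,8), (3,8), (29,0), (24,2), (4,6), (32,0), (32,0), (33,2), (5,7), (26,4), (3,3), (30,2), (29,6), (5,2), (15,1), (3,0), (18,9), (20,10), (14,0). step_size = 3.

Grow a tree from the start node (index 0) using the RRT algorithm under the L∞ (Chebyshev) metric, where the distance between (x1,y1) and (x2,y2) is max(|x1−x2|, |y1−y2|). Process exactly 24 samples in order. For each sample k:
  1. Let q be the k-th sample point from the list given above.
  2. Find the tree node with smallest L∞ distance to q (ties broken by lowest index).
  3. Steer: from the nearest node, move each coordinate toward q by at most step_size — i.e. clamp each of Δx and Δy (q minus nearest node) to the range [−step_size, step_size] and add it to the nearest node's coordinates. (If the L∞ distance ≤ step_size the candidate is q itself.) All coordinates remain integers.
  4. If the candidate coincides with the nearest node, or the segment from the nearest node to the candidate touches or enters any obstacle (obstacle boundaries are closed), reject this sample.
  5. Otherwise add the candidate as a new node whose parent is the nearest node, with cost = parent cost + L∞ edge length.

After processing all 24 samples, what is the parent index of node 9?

1. q=(13,5) nearest=0 d=12 new=(4,4) → add node 1 parent=0 cost=3
2. q=(1,7) nearest=1 d=3 new=(1,7) → add node 2 parent=1 cost=6
3. q=(16,7) nearest=1 d=12 new=(7,7) → add node 3 parent=1 cost=6
4. q=(8,6) nearest=3 d=1 new=(8,6) → add node 4 parent=3 cost=7
5. q=(9,6) nearest=4 d=1 new=(9,6) → add node 5 parent=4 cost=8
6. q=(33,8) nearest=5 d=24 new=(12,8) → add node 6 parent=5 cost=11
7. q=(3,8) nearest=2 d=2 new=(3,8) → add node 7 parent=2 cost=8
8. q=(29,0) nearest=6 d=17 new=(15,5) → blocked by [14,22]×[3,5], reject
9. q=(24,2) nearest=6 d=12 new=(15,5) → blocked by [14,22]×[3,5], reject
10. q=(4,6) nearest=1 d=2 new=(4,6) → add node 8 parent=1 cost=5
11. q=(32,0) nearest=6 d=20 new=(15,5) → blocked by [14,22]×[3,5], reject
12. q=(32,0) nearest=6 d=20 new=(15,5) → blocked by [14,22]×[3,5], reject
13. q=(33,2) nearest=6 d=21 new=(15,5) → blocked by [14,22]×[3,5], reject
14. q=(5,7) nearest=8 d=1 new=(5,7) → add node 9 parent=8 cost=6
15. q=(26,4) nearest=6 d=14 new=(15,5) → blocked by [14,22]×[3,5], reject
16. q=(3,3) nearest=1 d=1 new=(3,3) → add node 10 parent=1 cost=4
17. q=(30,2) nearest=6 d=18 new=(15,5) → blocked by [14,22]×[3,5], reject
18. q=(29,6) nearest=6 d=17 new=(15,6) → add node 11 parent=6 cost=14
19. q=(5,2) nearest=1 d=2 new=(5,2) → add node 12 parent=1 cost=5
20. q=(15,1) nearest=11 d=5 new=(15,3) → blocked by [14,22]×[3,5], reject
21. q=(3,0) nearest=0 d=2 new=(3,0) → add node 13 parent=0 cost=2
22. q=(18,9) nearest=11 d=3 new=(18,9) → blocked by [18,26]×[8,10], reject
23. q=(20,10) nearest=11 d=5 new=(18,9) → blocked by [18,26]×[8,10], reject
24. q=(14,0) nearest=4 d=6 new=(11,3) → blocked by [8,14]×[1,3], reject

Parent of node 9: 8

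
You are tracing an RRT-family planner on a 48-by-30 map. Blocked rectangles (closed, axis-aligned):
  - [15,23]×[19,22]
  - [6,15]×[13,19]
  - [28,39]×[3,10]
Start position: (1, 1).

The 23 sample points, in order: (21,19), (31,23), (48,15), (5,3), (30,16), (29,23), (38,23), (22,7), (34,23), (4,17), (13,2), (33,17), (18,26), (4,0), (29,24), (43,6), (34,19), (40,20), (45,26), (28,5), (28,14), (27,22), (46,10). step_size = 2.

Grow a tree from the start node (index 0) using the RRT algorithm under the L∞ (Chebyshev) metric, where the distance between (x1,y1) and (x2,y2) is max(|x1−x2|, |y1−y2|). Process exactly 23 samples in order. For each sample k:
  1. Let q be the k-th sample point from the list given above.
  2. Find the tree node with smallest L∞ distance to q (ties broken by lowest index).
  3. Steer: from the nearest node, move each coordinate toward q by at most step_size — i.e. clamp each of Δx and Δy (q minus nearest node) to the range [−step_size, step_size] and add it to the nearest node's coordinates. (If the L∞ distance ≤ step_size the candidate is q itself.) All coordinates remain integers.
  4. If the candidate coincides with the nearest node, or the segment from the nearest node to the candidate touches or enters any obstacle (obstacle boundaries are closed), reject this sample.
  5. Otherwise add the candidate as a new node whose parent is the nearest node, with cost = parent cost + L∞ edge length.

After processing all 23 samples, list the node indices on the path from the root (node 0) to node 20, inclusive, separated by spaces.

Path: 0 1 2 3 5 6 7 8 10 11 13 14 15 16 17 20

1. q=(21,19) nearest=0 d=20 new=(3,3) → add node 1 parent=0 cost=2
2. q=(31,23) nearest=1 d=28 new=(5,5) → add node 2 parent=1 cost=4
3. q=(48,15) nearest=2 d=43 new=(7,7) → add node 3 parent=2 cost=6
4. q=(5,3) nearest=1 d=2 new=(5,3) → add node 4 parent=1 cost=4
5. q=(30,16) nearest=3 d=23 new=(9,9) → add node 5 parent=3 cost=8
6. q=(29,23) nearest=5 d=20 new=(11,11) → add node 6 parent=5 cost=10
7. q=(38,23) nearest=6 d=27 new=(13,13) → blocked by [6,15]×[13,19], reject
8. q=(22,7) nearest=6 d=11 new=(13,9) → add node 7 parent=6 cost=12
9. q=(34,23) nearest=7 d=21 new=(15,11) → add node 8 parent=7 cost=14
10. q=(4,17) nearest=6 d=7 new=(9,13) → blocked by [6,15]×[13,19], reject
11. q=(13,2) nearest=3 d=6 new=(9,5) → add node 9 parent=3 cost=8
12. q=(33,17) nearest=8 d=18 new=(17,13) → add node 10 parent=8 cost=16
13. q=(18,26) nearest=10 d=13 new=(18,15) → add node 11 parent=10 cost=18
14. q=(4,0) nearest=0 d=3 new=(3,0) → add node 12 parent=0 cost=2
15. q=(29,24) nearest=11 d=11 new=(20,17) → add node 13 parent=11 cost=20
16. q=(43,6) nearest=13 d=23 new=(22,15) → add node 14 parent=13 cost=22
17. q=(34,19) nearest=14 d=12 new=(24,17) → add node 15 parent=14 cost=24
18. q=(40,20) nearest=15 d=16 new=(26,19) → add node 16 parent=15 cost=26
19. q=(45,26) nearest=16 d=19 new=(28,21) → add node 17 parent=16 cost=28
20. q=(28,5) nearest=11 d=10 new=(20,13) → add node 18 parent=11 cost=20
21. q=(28,14) nearest=15 d=4 new=(26,15) → add node 19 parent=15 cost=26
22. q=(27,22) nearest=17 d=1 new=(27,22) → add node 20 parent=17 cost=29
23. q=(46,10) nearest=17 d=18 new=(30,19) → add node 21 parent=17 cost=30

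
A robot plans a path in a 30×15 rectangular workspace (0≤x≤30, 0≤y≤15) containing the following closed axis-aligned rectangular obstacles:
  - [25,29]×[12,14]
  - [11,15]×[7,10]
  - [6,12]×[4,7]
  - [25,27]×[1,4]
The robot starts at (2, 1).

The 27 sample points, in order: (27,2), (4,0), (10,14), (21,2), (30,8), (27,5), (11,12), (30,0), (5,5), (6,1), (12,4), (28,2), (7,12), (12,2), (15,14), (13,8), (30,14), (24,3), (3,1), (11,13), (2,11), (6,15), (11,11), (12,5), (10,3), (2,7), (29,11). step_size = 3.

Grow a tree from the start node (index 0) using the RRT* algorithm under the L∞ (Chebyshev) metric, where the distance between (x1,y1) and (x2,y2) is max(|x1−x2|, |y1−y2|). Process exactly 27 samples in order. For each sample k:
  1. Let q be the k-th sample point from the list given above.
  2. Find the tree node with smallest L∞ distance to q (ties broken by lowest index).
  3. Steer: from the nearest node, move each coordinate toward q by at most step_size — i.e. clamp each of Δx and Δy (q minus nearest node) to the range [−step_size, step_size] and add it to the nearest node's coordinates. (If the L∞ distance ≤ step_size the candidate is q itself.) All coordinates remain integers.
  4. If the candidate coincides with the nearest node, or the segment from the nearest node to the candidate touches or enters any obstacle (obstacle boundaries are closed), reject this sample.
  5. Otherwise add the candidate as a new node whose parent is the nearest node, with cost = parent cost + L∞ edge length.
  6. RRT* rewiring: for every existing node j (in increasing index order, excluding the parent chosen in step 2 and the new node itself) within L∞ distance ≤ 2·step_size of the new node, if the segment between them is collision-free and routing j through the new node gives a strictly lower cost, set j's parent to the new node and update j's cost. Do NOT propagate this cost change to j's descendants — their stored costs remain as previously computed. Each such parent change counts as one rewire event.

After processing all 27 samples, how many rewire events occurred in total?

1. q=(27,2) nearest=0 d=25 new=(5,2) → add node 1 parent=0 cost=3
2. q=(4,0) nearest=0 d=2 new=(4,0) → add node 2 parent=0 cost=2
3. q=(10,14) nearest=1 d=12 new=(8,5) → blocked by [6,12]×[4,7], reject
4. q=(21,2) nearest=1 d=16 new=(8,2) → add node 3 parent=1 cost=6
5. q=(30,8) nearest=3 d=22 new=(11,5) → blocked by [6,12]×[4,7], reject
6. q=(27,5) nearest=3 d=19 new=(11,5) → blocked by [6,12]×[4,7], reject
7. q=(11,12) nearest=1 d=10 new=(8,5) → blocked by [6,12]×[4,7], reject
8. q=(30,0) nearest=3 d=22 new=(11,0) → add node 4 parent=3 cost=9
9. q=(5,5) nearest=1 d=3 new=(5,5) → add node 5 parent=1 cost=6
10. q=(6,1) nearest=1 d=1 new=(6,1) → add node 6 parent=1 cost=4
11. q=(12,4) nearest=3 d=4 new=(11,4) → blocked by [6,12]×[4,7], reject
12. q=(28,2) nearest=4 d=17 new=(14,2) → add node 7 parent=4 cost=12
13. q=(7,12) nearest=5 d=7 new=(7,8) → blocked by [6,12]×[4,7], reject
14. q=(12,2) nearest=4 d=2 new=(12,2) → add node 8 parent=4 cost=11
15. q=(15,14) nearest=5 d=10 new=(8,8) → blocked by [6,12]×[4,7], reject
16. q=(13,8) nearest=3 d=6 new=(11,5) → blocked by [6,12]×[4,7], reject
17. q=(30,14) nearest=7 d=16 new=(17,5) → add node 9 parent=7 cost=15
18. q=(24,3) nearest=9 d=7 new=(20,3) → add node 10 parent=9 cost=18
19. q=(3,1) nearest=0 d=1 new=(3,1) → add node 11 parent=0 cost=1; rewire 5→11 (5<6)
20. q=(11,13) nearest=5 d=8 new=(8,8) → blocked by [6,12]×[4,7], reject
21. q=(2,11) nearest=5 d=6 new=(2,8) → add node 12 parent=5 cost=8
22. q=(6,15) nearest=12 d=7 new=(5,11) → add node 13 parent=12 cost=11
23. q=(11,11) nearest=5 d=6 new=(8,8) → blocked by [6,12]×[4,7], reject
24. q=(12,5) nearest=7 d=3 new=(12,5) → blocked by [6,12]×[4,7], reject
25. q=(10,3) nearest=3 d=2 new=(10,3) → add node 14 parent=3 cost=8; rewire 8→14 (10<11)
26. q=(2,7) nearest=12 d=1 new=(2,7) → add node 15 parent=12 cost=9
27. q=(29,11) nearest=10 d=9 new=(23,6) → add node 16 parent=10 cost=21

Rewire events: 2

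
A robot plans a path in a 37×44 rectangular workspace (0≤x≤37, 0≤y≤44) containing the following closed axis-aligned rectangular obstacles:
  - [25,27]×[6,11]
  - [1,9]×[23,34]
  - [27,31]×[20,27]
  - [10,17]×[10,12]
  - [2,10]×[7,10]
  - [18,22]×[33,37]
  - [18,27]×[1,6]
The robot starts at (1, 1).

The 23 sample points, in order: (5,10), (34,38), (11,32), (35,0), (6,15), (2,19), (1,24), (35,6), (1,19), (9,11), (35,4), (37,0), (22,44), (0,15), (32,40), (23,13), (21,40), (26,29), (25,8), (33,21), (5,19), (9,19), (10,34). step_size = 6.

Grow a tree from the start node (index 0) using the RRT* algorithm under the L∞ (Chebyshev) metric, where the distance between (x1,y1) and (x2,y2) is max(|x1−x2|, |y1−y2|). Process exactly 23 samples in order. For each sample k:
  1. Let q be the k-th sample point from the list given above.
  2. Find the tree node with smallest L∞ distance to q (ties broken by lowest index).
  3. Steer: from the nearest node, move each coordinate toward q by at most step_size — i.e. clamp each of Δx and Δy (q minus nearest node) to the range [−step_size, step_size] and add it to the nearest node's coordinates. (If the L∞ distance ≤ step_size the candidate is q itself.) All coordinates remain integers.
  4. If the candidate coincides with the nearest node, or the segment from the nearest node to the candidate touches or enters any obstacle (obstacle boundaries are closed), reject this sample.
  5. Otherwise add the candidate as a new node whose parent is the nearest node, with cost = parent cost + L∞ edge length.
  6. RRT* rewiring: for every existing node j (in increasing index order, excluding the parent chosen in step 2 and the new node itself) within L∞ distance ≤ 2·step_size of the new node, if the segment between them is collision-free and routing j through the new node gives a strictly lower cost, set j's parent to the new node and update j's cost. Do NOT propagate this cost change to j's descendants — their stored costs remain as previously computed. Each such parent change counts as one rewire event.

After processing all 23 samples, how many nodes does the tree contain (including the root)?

Node count: 14

1. q=(5,10) nearest=0 d=9 new=(5,7) → blocked by [2,10]×[7,10], reject
2. q=(34,38) nearest=0 d=37 new=(7,7) → blocked by [2,10]×[7,10], reject
3. q=(11,32) nearest=0 d=31 new=(7,7) → blocked by [2,10]×[7,10], reject
4. q=(35,0) nearest=0 d=34 new=(7,0) → add node 1 parent=0 cost=6
5. q=(6,15) nearest=0 d=14 new=(6,7) → blocked by [2,10]×[7,10], reject
6. q=(2,19) nearest=0 d=18 new=(2,7) → blocked by [2,10]×[7,10], reject
7. q=(1,24) nearest=0 d=23 new=(1,7) → add node 2 parent=0 cost=6
8. q=(35,6) nearest=1 d=28 new=(13,6) → add node 3 parent=1 cost=12
9. q=(1,19) nearest=2 d=12 new=(1,13) → add node 4 parent=2 cost=12
10. q=(9,11) nearest=3 d=5 new=(9,11) → blocked by [2,10]×[7,10], reject
11. q=(35,4) nearest=3 d=22 new=(19,4) → blocked by [18,27]×[1,6], reject
12. q=(37,0) nearest=3 d=24 new=(19,0) → blocked by [18,27]×[1,6], reject
13. q=(22,44) nearest=4 d=31 new=(7,19) → add node 5 parent=4 cost=18
14. q=(0,15) nearest=4 d=2 new=(0,15) → add node 6 parent=4 cost=14
15. q=(32,40) nearest=5 d=25 new=(13,25) → add node 7 parent=5 cost=24
16. q=(23,13) nearest=3 d=10 new=(19,12) → blocked by [10,17]×[10,12], reject
17. q=(21,40) nearest=7 d=15 new=(19,31) → add node 8 parent=7 cost=30
18. q=(26,29) nearest=8 d=7 new=(25,29) → add node 9 parent=8 cost=36
19. q=(25,8) nearest=3 d=12 new=(19,8) → add node 10 parent=3 cost=18
20. q=(33,21) nearest=9 d=8 new=(31,23) → blocked by [27,31]×[20,27], reject
21. q=(5,19) nearest=5 d=2 new=(5,19) → add node 11 parent=5 cost=20
22. q=(9,19) nearest=5 d=2 new=(9,19) → add node 12 parent=5 cost=20
23. q=(10,34) nearest=7 d=9 new=(10,31) → add node 13 parent=7 cost=30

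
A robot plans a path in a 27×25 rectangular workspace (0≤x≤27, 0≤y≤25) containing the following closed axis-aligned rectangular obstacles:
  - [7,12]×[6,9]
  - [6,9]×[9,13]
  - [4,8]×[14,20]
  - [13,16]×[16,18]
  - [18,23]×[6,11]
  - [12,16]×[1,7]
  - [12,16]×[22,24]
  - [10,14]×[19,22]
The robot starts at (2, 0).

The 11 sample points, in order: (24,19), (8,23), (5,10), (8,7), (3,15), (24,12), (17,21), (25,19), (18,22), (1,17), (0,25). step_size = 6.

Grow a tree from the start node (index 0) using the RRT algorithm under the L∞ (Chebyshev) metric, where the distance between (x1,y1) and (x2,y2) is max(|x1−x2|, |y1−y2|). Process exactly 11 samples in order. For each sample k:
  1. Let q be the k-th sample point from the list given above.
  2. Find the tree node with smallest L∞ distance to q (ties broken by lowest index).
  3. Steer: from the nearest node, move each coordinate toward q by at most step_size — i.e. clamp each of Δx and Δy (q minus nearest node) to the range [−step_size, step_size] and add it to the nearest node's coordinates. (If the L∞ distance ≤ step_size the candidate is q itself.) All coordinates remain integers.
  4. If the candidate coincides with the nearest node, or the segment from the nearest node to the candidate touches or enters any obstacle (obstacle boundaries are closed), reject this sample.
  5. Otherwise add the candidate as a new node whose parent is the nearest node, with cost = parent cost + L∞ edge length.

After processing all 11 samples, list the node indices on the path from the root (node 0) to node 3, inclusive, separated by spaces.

Path: 0 1 2 3

1. q=(24,19) nearest=0 d=22 new=(8,6) → blocked by [7,12]×[6,9], reject
2. q=(8,23) nearest=0 d=23 new=(8,6) → blocked by [7,12]×[6,9], reject
3. q=(5,10) nearest=0 d=10 new=(5,6) → add node 1 parent=0 cost=6
4. q=(8,7) nearest=1 d=3 new=(8,7) → blocked by [7,12]×[6,9], reject
5. q=(3,15) nearest=1 d=9 new=(3,12) → add node 2 parent=1 cost=12
6. q=(24,12) nearest=1 d=19 new=(11,12) → blocked by [7,12]×[6,9], reject
7. q=(17,21) nearest=2 d=14 new=(9,18) → blocked by [4,8]×[14,20], reject
8. q=(25,19) nearest=1 d=20 new=(11,12) → blocked by [7,12]×[6,9], reject
9. q=(18,22) nearest=2 d=15 new=(9,18) → blocked by [4,8]×[14,20], reject
10. q=(1,17) nearest=2 d=5 new=(1,17) → add node 3 parent=2 cost=17
11. q=(0,25) nearest=3 d=8 new=(0,23) → add node 4 parent=3 cost=23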